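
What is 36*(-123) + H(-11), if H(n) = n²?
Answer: -4307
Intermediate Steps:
36*(-123) + H(-11) = 36*(-123) + (-11)² = -4428 + 121 = -4307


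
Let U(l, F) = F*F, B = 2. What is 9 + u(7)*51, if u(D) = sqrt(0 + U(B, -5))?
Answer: 264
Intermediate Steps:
U(l, F) = F**2
u(D) = 5 (u(D) = sqrt(0 + (-5)**2) = sqrt(0 + 25) = sqrt(25) = 5)
9 + u(7)*51 = 9 + 5*51 = 9 + 255 = 264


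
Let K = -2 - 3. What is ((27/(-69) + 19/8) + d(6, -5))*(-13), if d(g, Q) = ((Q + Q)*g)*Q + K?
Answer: -710385/184 ≈ -3860.8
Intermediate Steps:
K = -5
d(g, Q) = -5 + 2*g*Q² (d(g, Q) = ((Q + Q)*g)*Q - 5 = ((2*Q)*g)*Q - 5 = (2*Q*g)*Q - 5 = 2*g*Q² - 5 = -5 + 2*g*Q²)
((27/(-69) + 19/8) + d(6, -5))*(-13) = ((27/(-69) + 19/8) + (-5 + 2*6*(-5)²))*(-13) = ((27*(-1/69) + 19*(⅛)) + (-5 + 2*6*25))*(-13) = ((-9/23 + 19/8) + (-5 + 300))*(-13) = (365/184 + 295)*(-13) = (54645/184)*(-13) = -710385/184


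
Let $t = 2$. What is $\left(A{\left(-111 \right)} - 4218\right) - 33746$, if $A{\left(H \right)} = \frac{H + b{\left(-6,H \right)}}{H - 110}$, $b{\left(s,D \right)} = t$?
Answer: $- \frac{8389935}{221} \approx -37964.0$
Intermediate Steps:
$b{\left(s,D \right)} = 2$
$A{\left(H \right)} = \frac{2 + H}{-110 + H}$ ($A{\left(H \right)} = \frac{H + 2}{H - 110} = \frac{2 + H}{-110 + H}$)
$\left(A{\left(-111 \right)} - 4218\right) - 33746 = \left(\frac{2 - 111}{-110 - 111} - 4218\right) - 33746 = \left(\frac{1}{-221} \left(-109\right) - 4218\right) - 33746 = \left(\left(- \frac{1}{221}\right) \left(-109\right) - 4218\right) - 33746 = \left(\frac{109}{221} - 4218\right) - 33746 = - \frac{932069}{221} - 33746 = - \frac{8389935}{221}$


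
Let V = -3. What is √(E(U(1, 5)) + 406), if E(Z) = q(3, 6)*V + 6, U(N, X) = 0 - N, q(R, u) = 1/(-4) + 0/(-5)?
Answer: √1651/2 ≈ 20.316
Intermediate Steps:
q(R, u) = -¼ (q(R, u) = 1*(-¼) + 0*(-⅕) = -¼ + 0 = -¼)
U(N, X) = -N
E(Z) = 27/4 (E(Z) = -¼*(-3) + 6 = ¾ + 6 = 27/4)
√(E(U(1, 5)) + 406) = √(27/4 + 406) = √(1651/4) = √1651/2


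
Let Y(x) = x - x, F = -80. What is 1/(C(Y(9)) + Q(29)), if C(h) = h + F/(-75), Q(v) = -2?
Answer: -15/14 ≈ -1.0714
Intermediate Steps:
Y(x) = 0
C(h) = 16/15 + h (C(h) = h - 80/(-75) = h - 80*(-1/75) = h + 16/15 = 16/15 + h)
1/(C(Y(9)) + Q(29)) = 1/((16/15 + 0) - 2) = 1/(16/15 - 2) = 1/(-14/15) = -15/14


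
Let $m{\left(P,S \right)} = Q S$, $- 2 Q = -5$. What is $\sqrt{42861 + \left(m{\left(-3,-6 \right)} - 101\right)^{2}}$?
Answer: $\sqrt{56317} \approx 237.31$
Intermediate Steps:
$Q = \frac{5}{2}$ ($Q = \left(- \frac{1}{2}\right) \left(-5\right) = \frac{5}{2} \approx 2.5$)
$m{\left(P,S \right)} = \frac{5 S}{2}$
$\sqrt{42861 + \left(m{\left(-3,-6 \right)} - 101\right)^{2}} = \sqrt{42861 + \left(\frac{5}{2} \left(-6\right) - 101\right)^{2}} = \sqrt{42861 + \left(-15 - 101\right)^{2}} = \sqrt{42861 + \left(-116\right)^{2}} = \sqrt{42861 + 13456} = \sqrt{56317}$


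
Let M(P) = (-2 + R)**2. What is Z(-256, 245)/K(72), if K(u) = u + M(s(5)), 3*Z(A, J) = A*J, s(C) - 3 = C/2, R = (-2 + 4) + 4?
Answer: -7840/33 ≈ -237.58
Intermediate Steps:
R = 6 (R = 2 + 4 = 6)
s(C) = 3 + C/2
M(P) = 16 (M(P) = (-2 + 6)**2 = 4**2 = 16)
Z(A, J) = A*J/3 (Z(A, J) = (A*J)/3 = A*J/3)
K(u) = 16 + u (K(u) = u + 16 = 16 + u)
Z(-256, 245)/K(72) = ((1/3)*(-256)*245)/(16 + 72) = -62720/3/88 = -62720/3*1/88 = -7840/33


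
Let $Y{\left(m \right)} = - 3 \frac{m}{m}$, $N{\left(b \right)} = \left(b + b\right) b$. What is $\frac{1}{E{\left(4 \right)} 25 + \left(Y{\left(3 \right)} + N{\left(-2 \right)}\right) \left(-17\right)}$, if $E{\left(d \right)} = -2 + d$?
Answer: $- \frac{1}{35} \approx -0.028571$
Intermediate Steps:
$N{\left(b \right)} = 2 b^{2}$ ($N{\left(b \right)} = 2 b b = 2 b^{2}$)
$Y{\left(m \right)} = -3$ ($Y{\left(m \right)} = \left(-3\right) 1 = -3$)
$\frac{1}{E{\left(4 \right)} 25 + \left(Y{\left(3 \right)} + N{\left(-2 \right)}\right) \left(-17\right)} = \frac{1}{\left(-2 + 4\right) 25 + \left(-3 + 2 \left(-2\right)^{2}\right) \left(-17\right)} = \frac{1}{2 \cdot 25 + \left(-3 + 2 \cdot 4\right) \left(-17\right)} = \frac{1}{50 + \left(-3 + 8\right) \left(-17\right)} = \frac{1}{50 + 5 \left(-17\right)} = \frac{1}{50 - 85} = \frac{1}{-35} = - \frac{1}{35}$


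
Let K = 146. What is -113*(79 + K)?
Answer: -25425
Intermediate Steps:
-113*(79 + K) = -113*(79 + 146) = -113*225 = -25425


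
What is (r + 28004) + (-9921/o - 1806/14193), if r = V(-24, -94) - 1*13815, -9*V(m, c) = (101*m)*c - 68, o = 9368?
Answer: -1478776607593/132960024 ≈ -11122.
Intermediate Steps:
V(m, c) = 68/9 - 101*c*m/9 (V(m, c) = -((101*m)*c - 68)/9 = -(101*c*m - 68)/9 = -(-68 + 101*c*m)/9 = 68/9 - 101*c*m/9)
r = -352123/9 (r = (68/9 - 101/9*(-94)*(-24)) - 1*13815 = (68/9 - 75952/3) - 13815 = -227788/9 - 13815 = -352123/9 ≈ -39125.)
(r + 28004) + (-9921/o - 1806/14193) = (-352123/9 + 28004) + (-9921/9368 - 1806/14193) = -100087/9 + (-9921*1/9368 - 1806*1/14193) = -100087/9 + (-9921/9368 - 602/4731) = -100087/9 - 52575787/44320008 = -1478776607593/132960024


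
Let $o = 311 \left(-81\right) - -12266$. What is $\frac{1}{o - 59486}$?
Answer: $- \frac{1}{72411} \approx -1.381 \cdot 10^{-5}$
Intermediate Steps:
$o = -12925$ ($o = -25191 + 12266 = -12925$)
$\frac{1}{o - 59486} = \frac{1}{-12925 - 59486} = \frac{1}{-72411} = - \frac{1}{72411}$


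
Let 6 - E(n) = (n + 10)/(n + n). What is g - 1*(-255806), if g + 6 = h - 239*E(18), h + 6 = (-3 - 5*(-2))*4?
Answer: 2291165/9 ≈ 2.5457e+5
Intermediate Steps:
h = 22 (h = -6 + (-3 - 5*(-2))*4 = -6 + (-3 + 10)*4 = -6 + 7*4 = -6 + 28 = 22)
E(n) = 6 - (10 + n)/(2*n) (E(n) = 6 - (n + 10)/(n + n) = 6 - (10 + n)/(2*n))
g = -11089/9 (g = -6 + (22 - 239*(11/2 - 5/18)) = -6 + (22 - 239*47/9) = -6 + (22 - 11233/9) = -6 - 11035/9 = -11089/9 ≈ -1232.1)
g - 1*(-255806) = -11089/9 - 1*(-255806) = -11089/9 + 255806 = 2291165/9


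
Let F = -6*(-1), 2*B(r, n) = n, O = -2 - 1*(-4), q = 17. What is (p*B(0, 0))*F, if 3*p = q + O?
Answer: 0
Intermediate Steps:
O = 2 (O = -2 + 4 = 2)
B(r, n) = n/2
F = 6
p = 19/3 (p = (17 + 2)/3 = (⅓)*19 = 19/3 ≈ 6.3333)
(p*B(0, 0))*F = (19*((½)*0)/3)*6 = ((19/3)*0)*6 = 0*6 = 0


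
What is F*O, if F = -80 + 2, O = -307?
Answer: 23946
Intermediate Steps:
F = -78
F*O = -78*(-307) = 23946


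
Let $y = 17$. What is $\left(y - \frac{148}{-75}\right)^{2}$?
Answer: $\frac{2024929}{5625} \approx 359.99$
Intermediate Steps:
$\left(y - \frac{148}{-75}\right)^{2} = \left(17 - \frac{148}{-75}\right)^{2} = \left(17 - - \frac{148}{75}\right)^{2} = \left(17 + \frac{148}{75}\right)^{2} = \left(\frac{1423}{75}\right)^{2} = \frac{2024929}{5625}$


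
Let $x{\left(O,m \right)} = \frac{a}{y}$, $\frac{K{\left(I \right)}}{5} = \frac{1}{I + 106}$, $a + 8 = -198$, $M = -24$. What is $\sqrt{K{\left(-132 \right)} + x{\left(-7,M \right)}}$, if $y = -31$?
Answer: $\frac{\sqrt{4192006}}{806} \approx 2.5402$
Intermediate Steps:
$a = -206$ ($a = -8 - 198 = -206$)
$K{\left(I \right)} = \frac{5}{106 + I}$ ($K{\left(I \right)} = \frac{5}{I + 106} = \frac{5}{106 + I}$)
$x{\left(O,m \right)} = \frac{206}{31}$ ($x{\left(O,m \right)} = - \frac{206}{-31} = \left(-206\right) \left(- \frac{1}{31}\right) = \frac{206}{31}$)
$\sqrt{K{\left(-132 \right)} + x{\left(-7,M \right)}} = \sqrt{\frac{5}{106 - 132} + \frac{206}{31}} = \sqrt{\frac{5}{-26} + \frac{206}{31}} = \sqrt{5 \left(- \frac{1}{26}\right) + \frac{206}{31}} = \sqrt{- \frac{5}{26} + \frac{206}{31}} = \sqrt{\frac{5201}{806}} = \frac{\sqrt{4192006}}{806}$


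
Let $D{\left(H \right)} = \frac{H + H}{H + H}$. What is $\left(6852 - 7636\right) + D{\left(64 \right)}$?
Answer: $-783$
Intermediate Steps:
$D{\left(H \right)} = 1$ ($D{\left(H \right)} = \frac{2 H}{2 H} = 2 H \frac{1}{2 H} = 1$)
$\left(6852 - 7636\right) + D{\left(64 \right)} = \left(6852 - 7636\right) + 1 = -784 + 1 = -783$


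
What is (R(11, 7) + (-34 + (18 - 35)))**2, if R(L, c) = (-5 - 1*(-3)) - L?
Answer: 4096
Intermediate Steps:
R(L, c) = -2 - L (R(L, c) = (-5 + 3) - L = -2 - L)
(R(11, 7) + (-34 + (18 - 35)))**2 = ((-2 - 1*11) + (-34 + (18 - 35)))**2 = ((-2 - 11) + (-34 - 17))**2 = (-13 - 51)**2 = (-64)**2 = 4096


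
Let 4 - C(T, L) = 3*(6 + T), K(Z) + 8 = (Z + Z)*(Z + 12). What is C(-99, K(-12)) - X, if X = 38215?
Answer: -37932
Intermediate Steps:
K(Z) = -8 + 2*Z*(12 + Z) (K(Z) = -8 + (Z + Z)*(Z + 12) = -8 + (2*Z)*(12 + Z) = -8 + 2*Z*(12 + Z))
C(T, L) = -14 - 3*T (C(T, L) = 4 - 3*(6 + T) = 4 - (18 + 3*T) = 4 + (-18 - 3*T) = -14 - 3*T)
C(-99, K(-12)) - X = (-14 - 3*(-99)) - 1*38215 = (-14 + 297) - 38215 = 283 - 38215 = -37932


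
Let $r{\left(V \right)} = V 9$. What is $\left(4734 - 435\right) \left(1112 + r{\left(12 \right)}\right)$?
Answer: $5244780$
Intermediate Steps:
$r{\left(V \right)} = 9 V$
$\left(4734 - 435\right) \left(1112 + r{\left(12 \right)}\right) = \left(4734 - 435\right) \left(1112 + 9 \cdot 12\right) = 4299 \left(1112 + 108\right) = 4299 \cdot 1220 = 5244780$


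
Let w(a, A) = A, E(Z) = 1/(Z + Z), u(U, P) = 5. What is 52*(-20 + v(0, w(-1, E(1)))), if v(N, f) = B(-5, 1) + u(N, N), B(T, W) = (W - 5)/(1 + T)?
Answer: -728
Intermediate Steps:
B(T, W) = (-5 + W)/(1 + T)
E(Z) = 1/(2*Z)
v(N, f) = 6 (v(N, f) = (-5 + 1)/(1 - 5) + 5 = -4/(-4) + 5 = -¼*(-4) + 5 = 1 + 5 = 6)
52*(-20 + v(0, w(-1, E(1)))) = 52*(-20 + 6) = 52*(-14) = -728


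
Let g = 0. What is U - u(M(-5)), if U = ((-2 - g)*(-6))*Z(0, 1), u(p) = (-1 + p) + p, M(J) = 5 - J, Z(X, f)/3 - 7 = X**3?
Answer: 233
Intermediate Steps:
Z(X, f) = 21 + 3*X**3
u(p) = -1 + 2*p
U = 252 (U = ((-2 - 1*0)*(-6))*(21 + 3*0**3) = ((-2 + 0)*(-6))*(21 + 3*0) = (-2*(-6))*(21 + 0) = 12*21 = 252)
U - u(M(-5)) = 252 - (-1 + 2*(5 - 1*(-5))) = 252 - (-1 + 2*(5 + 5)) = 252 - (-1 + 2*10) = 252 - (-1 + 20) = 252 - 1*19 = 252 - 19 = 233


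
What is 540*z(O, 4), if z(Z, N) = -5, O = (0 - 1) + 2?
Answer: -2700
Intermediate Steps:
O = 1 (O = -1 + 2 = 1)
540*z(O, 4) = 540*(-5) = -2700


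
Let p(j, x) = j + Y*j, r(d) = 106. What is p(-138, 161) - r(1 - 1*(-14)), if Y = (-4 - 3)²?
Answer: -7006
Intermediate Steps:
Y = 49 (Y = (-7)² = 49)
p(j, x) = 50*j (p(j, x) = j + 49*j = 50*j)
p(-138, 161) - r(1 - 1*(-14)) = 50*(-138) - 1*106 = -6900 - 106 = -7006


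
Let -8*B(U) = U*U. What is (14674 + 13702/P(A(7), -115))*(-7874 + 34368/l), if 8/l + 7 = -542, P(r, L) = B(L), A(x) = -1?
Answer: -19955154742124/575 ≈ -3.4705e+10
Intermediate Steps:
B(U) = -U**2/8 (B(U) = -U*U/8 = -U**2/8)
P(r, L) = -L**2/8
l = -8/549 (l = 8/(-7 - 542) = 8/(-549) = 8*(-1/549) = -8/549 ≈ -0.014572)
(14674 + 13702/P(A(7), -115))*(-7874 + 34368/l) = (14674 + 13702/((-1/8*(-115)**2)))*(-7874 + 34368/(-8/549)) = (14674 + 13702/((-1/8*13225)))*(-7874 + 34368*(-549/8)) = (14674 + 13702/(-13225/8))*(-7874 - 2358504) = (14674 + 13702*(-8/13225))*(-2366378) = (14674 - 109616/13225)*(-2366378) = (193954034/13225)*(-2366378) = -19955154742124/575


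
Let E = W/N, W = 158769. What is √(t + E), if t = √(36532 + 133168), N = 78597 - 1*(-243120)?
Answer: √(5675409597 + 115002031210*√1697)/107239 ≈ 20.309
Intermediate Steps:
N = 321717 (N = 78597 + 243120 = 321717)
E = 52923/107239 (E = 158769/321717 = 158769*(1/321717) = 52923/107239 ≈ 0.49351)
t = 10*√1697 (t = √169700 = 10*√1697 ≈ 411.95)
√(t + E) = √(10*√1697 + 52923/107239) = √(52923/107239 + 10*√1697)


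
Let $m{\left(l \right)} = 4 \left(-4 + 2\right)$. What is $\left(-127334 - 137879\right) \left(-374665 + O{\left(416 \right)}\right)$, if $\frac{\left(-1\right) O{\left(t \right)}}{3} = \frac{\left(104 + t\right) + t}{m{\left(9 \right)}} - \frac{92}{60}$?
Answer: $\frac{496358594511}{5} \approx 9.9272 \cdot 10^{10}$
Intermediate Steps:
$m{\left(l \right)} = -8$ ($m{\left(l \right)} = 4 \left(-2\right) = -8$)
$O{\left(t \right)} = \frac{218}{5} + \frac{3 t}{4}$ ($O{\left(t \right)} = - 3 \left(\frac{\left(104 + t\right) + t}{-8} - \frac{92}{60}\right) = - 3 \left(\left(104 + 2 t\right) \left(- \frac{1}{8}\right) - \frac{23}{15}\right) = - 3 \left(\left(-13 - \frac{t}{4}\right) - \frac{23}{15}\right) = - 3 \left(- \frac{218}{15} - \frac{t}{4}\right) = \frac{218}{5} + \frac{3 t}{4}$)
$\left(-127334 - 137879\right) \left(-374665 + O{\left(416 \right)}\right) = \left(-127334 - 137879\right) \left(-374665 + \left(\frac{218}{5} + \frac{3}{4} \cdot 416\right)\right) = - 265213 \left(-374665 + \left(\frac{218}{5} + 312\right)\right) = - 265213 \left(-374665 + \frac{1778}{5}\right) = \left(-265213\right) \left(- \frac{1871547}{5}\right) = \frac{496358594511}{5}$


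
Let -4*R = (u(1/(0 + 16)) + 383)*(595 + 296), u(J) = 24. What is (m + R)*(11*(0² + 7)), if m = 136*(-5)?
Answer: -28132489/4 ≈ -7.0331e+6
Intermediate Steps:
m = -680
R = -362637/4 (R = -(24 + 383)*(595 + 296)/4 = -407*891/4 = -¼*362637 = -362637/4 ≈ -90659.)
(m + R)*(11*(0² + 7)) = (-680 - 362637/4)*(11*(0² + 7)) = -4018927*(0 + 7)/4 = -4018927*7/4 = -365357/4*77 = -28132489/4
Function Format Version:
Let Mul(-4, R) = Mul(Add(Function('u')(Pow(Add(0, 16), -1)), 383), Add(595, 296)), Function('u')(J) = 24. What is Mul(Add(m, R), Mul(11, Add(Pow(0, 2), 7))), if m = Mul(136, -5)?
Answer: Rational(-28132489, 4) ≈ -7.0331e+6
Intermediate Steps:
m = -680
R = Rational(-362637, 4) (R = Mul(Rational(-1, 4), Mul(Add(24, 383), Add(595, 296))) = Mul(Rational(-1, 4), Mul(407, 891)) = Mul(Rational(-1, 4), 362637) = Rational(-362637, 4) ≈ -90659.)
Mul(Add(m, R), Mul(11, Add(Pow(0, 2), 7))) = Mul(Add(-680, Rational(-362637, 4)), Mul(11, Add(Pow(0, 2), 7))) = Mul(Rational(-365357, 4), Mul(11, Add(0, 7))) = Mul(Rational(-365357, 4), Mul(11, 7)) = Mul(Rational(-365357, 4), 77) = Rational(-28132489, 4)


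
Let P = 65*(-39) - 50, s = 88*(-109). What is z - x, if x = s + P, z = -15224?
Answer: -3047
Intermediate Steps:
s = -9592
P = -2585 (P = -2535 - 50 = -2585)
x = -12177 (x = -9592 - 2585 = -12177)
z - x = -15224 - 1*(-12177) = -15224 + 12177 = -3047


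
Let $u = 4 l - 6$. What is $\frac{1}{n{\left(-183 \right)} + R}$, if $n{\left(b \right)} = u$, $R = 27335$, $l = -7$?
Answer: $\frac{1}{27301} \approx 3.6629 \cdot 10^{-5}$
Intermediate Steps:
$u = -34$ ($u = 4 \left(-7\right) - 6 = -28 - 6 = -34$)
$n{\left(b \right)} = -34$
$\frac{1}{n{\left(-183 \right)} + R} = \frac{1}{-34 + 27335} = \frac{1}{27301}$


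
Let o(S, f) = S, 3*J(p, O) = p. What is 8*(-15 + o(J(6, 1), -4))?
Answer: -104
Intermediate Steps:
J(p, O) = p/3
8*(-15 + o(J(6, 1), -4)) = 8*(-15 + (⅓)*6) = 8*(-15 + 2) = 8*(-13) = -104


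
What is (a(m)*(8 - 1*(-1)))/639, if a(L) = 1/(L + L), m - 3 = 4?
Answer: 1/994 ≈ 0.0010060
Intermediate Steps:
m = 7 (m = 3 + 4 = 7)
a(L) = 1/(2*L)
(a(m)*(8 - 1*(-1)))/639 = (((1/2)/7)*(8 - 1*(-1)))/639 = (((1/2)*(1/7))*(8 + 1))*(1/639) = ((1/14)*9)*(1/639) = (9/14)*(1/639) = 1/994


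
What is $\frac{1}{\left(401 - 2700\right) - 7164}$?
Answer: $- \frac{1}{9463} \approx -0.00010567$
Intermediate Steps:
$\frac{1}{\left(401 - 2700\right) - 7164} = \frac{1}{-2299 - 7164} = \frac{1}{-9463} = - \frac{1}{9463}$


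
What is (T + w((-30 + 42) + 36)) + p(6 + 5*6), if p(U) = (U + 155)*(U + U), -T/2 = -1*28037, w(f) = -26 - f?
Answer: 69752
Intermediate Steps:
T = 56074 (T = -(-2)*28037 = -2*(-28037) = 56074)
p(U) = 2*U*(155 + U) (p(U) = (155 + U)*(2*U) = 2*U*(155 + U))
(T + w((-30 + 42) + 36)) + p(6 + 5*6) = (56074 + (-26 - ((-30 + 42) + 36))) + 2*(6 + 5*6)*(155 + (6 + 5*6)) = (56074 + (-26 - (12 + 36))) + 2*(6 + 30)*(155 + (6 + 30)) = (56074 + (-26 - 1*48)) + 2*36*(155 + 36) = (56074 + (-26 - 48)) + 2*36*191 = (56074 - 74) + 13752 = 56000 + 13752 = 69752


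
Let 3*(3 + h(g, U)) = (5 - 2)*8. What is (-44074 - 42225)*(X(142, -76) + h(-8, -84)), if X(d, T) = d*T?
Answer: 930907313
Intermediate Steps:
X(d, T) = T*d
h(g, U) = 5 (h(g, U) = -3 + ((5 - 2)*8)/3 = -3 + (3*8)/3 = -3 + (1/3)*24 = -3 + 8 = 5)
(-44074 - 42225)*(X(142, -76) + h(-8, -84)) = (-44074 - 42225)*(-76*142 + 5) = -86299*(-10792 + 5) = -86299*(-10787) = 930907313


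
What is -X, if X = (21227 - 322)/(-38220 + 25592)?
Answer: 20905/12628 ≈ 1.6554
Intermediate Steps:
X = -20905/12628 (X = 20905/(-12628) = 20905*(-1/12628) = -20905/12628 ≈ -1.6554)
-X = -1*(-20905/12628) = 20905/12628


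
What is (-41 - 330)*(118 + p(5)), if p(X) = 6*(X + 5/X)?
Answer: -57134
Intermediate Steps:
p(X) = 6*X + 30/X
(-41 - 330)*(118 + p(5)) = (-41 - 330)*(118 + (6*5 + 30/5)) = -371*(118 + (30 + 30*(1/5))) = -371*(118 + (30 + 6)) = -371*(118 + 36) = -371*154 = -57134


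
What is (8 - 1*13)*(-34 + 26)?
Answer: 40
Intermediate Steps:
(8 - 1*13)*(-34 + 26) = (8 - 13)*(-8) = -5*(-8) = 40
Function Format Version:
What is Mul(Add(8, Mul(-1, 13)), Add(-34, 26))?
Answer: 40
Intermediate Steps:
Mul(Add(8, Mul(-1, 13)), Add(-34, 26)) = Mul(Add(8, -13), -8) = Mul(-5, -8) = 40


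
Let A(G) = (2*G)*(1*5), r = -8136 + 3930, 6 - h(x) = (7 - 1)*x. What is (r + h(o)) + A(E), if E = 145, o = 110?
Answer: -3410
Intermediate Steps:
h(x) = 6 - 6*x (h(x) = 6 - (7 - 1)*x = 6 - 6*x)
r = -4206
A(G) = 10*G (A(G) = (2*G)*5 = 10*G)
(r + h(o)) + A(E) = (-4206 + (6 - 6*110)) + 10*145 = (-4206 + (6 - 660)) + 1450 = (-4206 - 654) + 1450 = -4860 + 1450 = -3410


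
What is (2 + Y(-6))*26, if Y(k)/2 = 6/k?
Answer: 0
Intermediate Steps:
Y(k) = 12/k (Y(k) = 2*(6/k) = 12/k)
(2 + Y(-6))*26 = (2 + 12/(-6))*26 = (2 + 12*(-1/6))*26 = (2 - 2)*26 = 0*26 = 0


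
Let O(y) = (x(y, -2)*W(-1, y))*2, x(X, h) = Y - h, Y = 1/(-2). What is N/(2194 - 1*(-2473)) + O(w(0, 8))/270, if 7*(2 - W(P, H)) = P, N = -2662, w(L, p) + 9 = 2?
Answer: -107137/196014 ≈ -0.54658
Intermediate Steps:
w(L, p) = -7 (w(L, p) = -9 + 2 = -7)
Y = -½ ≈ -0.50000
x(X, h) = -½ - h
W(P, H) = 2 - P/7
O(y) = 45/7 (O(y) = ((-½ - 1*(-2))*(2 - ⅐*(-1)))*2 = ((-½ + 2)*(2 + ⅐))*2 = ((3/2)*(15/7))*2 = (45/14)*2 = 45/7)
N/(2194 - 1*(-2473)) + O(w(0, 8))/270 = -2662/(2194 - 1*(-2473)) + (45/7)/270 = -2662/(2194 + 2473) + (45/7)*(1/270) = -2662/4667 + 1/42 = -107137/196014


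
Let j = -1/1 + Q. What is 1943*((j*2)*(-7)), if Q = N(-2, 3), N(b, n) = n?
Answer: -54404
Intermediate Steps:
Q = 3
j = 2 (j = -1/1 + 3 = -1*1 + 3 = -1 + 3 = 2)
1943*((j*2)*(-7)) = 1943*((2*2)*(-7)) = 1943*(4*(-7)) = 1943*(-28) = -54404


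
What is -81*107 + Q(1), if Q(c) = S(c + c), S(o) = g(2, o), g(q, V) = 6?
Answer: -8661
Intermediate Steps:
S(o) = 6
Q(c) = 6
-81*107 + Q(1) = -81*107 + 6 = -8667 + 6 = -8661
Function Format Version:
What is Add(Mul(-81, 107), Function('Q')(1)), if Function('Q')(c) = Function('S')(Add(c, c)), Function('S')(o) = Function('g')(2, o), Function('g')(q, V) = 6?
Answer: -8661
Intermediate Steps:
Function('S')(o) = 6
Function('Q')(c) = 6
Add(Mul(-81, 107), Function('Q')(1)) = Add(Mul(-81, 107), 6) = Add(-8667, 6) = -8661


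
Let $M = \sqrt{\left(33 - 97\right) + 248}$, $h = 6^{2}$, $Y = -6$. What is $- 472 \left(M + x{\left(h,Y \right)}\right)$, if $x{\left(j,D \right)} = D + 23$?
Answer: $-8024 - 944 \sqrt{46} \approx -14427.0$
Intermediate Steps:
$h = 36$
$x{\left(j,D \right)} = 23 + D$
$M = 2 \sqrt{46}$ ($M = \sqrt{-64 + 248} = \sqrt{184} = 2 \sqrt{46} \approx 13.565$)
$- 472 \left(M + x{\left(h,Y \right)}\right) = - 472 \left(2 \sqrt{46} + \left(23 - 6\right)\right) = - 472 \left(2 \sqrt{46} + 17\right) = - 472 \left(17 + 2 \sqrt{46}\right) = -8024 - 944 \sqrt{46}$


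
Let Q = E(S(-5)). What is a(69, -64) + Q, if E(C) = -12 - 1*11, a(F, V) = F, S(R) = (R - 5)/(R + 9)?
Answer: 46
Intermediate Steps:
S(R) = (-5 + R)/(9 + R)
E(C) = -23 (E(C) = -12 - 11 = -23)
Q = -23
a(69, -64) + Q = 69 - 23 = 46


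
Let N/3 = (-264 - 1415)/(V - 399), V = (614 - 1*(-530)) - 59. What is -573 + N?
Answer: -398115/686 ≈ -580.34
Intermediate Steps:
V = 1085 (V = (614 + 530) - 59 = 1144 - 59 = 1085)
N = -5037/686 (N = 3*((-264 - 1415)/(1085 - 399)) = 3*(-1679/686) = -5037/686 ≈ -7.3426)
-573 + N = -573 - 5037/686 = -398115/686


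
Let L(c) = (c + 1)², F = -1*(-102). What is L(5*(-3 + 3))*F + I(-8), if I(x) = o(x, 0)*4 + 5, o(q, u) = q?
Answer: 75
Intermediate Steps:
F = 102
L(c) = (1 + c)²
I(x) = 5 + 4*x (I(x) = x*4 + 5 = 4*x + 5 = 5 + 4*x)
L(5*(-3 + 3))*F + I(-8) = (1 + 5*(-3 + 3))²*102 + (5 + 4*(-8)) = (1 + 5*0)²*102 + (5 - 32) = (1 + 0)²*102 - 27 = 1²*102 - 27 = 1*102 - 27 = 102 - 27 = 75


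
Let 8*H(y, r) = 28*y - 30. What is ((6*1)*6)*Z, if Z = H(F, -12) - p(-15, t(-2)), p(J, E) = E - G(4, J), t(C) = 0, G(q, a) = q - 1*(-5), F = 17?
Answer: 2331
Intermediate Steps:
G(q, a) = 5 + q (G(q, a) = q + 5 = 5 + q)
H(y, r) = -15/4 + 7*y/2 (H(y, r) = (28*y - 30)/8 = (-30 + 28*y)/8 = -15/4 + 7*y/2)
p(J, E) = -9 + E (p(J, E) = E - (5 + 4) = E - 1*9 = E - 9 = -9 + E)
Z = 259/4 (Z = (-15/4 + (7/2)*17) - (-9 + 0) = (-15/4 + 119/2) - 1*(-9) = 223/4 + 9 = 259/4 ≈ 64.750)
((6*1)*6)*Z = ((6*1)*6)*(259/4) = (6*6)*(259/4) = 36*(259/4) = 2331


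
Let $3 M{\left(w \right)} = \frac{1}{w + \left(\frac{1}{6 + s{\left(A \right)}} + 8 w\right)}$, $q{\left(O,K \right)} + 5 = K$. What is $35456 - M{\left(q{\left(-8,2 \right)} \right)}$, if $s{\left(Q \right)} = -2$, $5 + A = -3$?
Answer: $\frac{11381380}{321} \approx 35456.0$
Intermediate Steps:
$A = -8$ ($A = -5 - 3 = -8$)
$q{\left(O,K \right)} = -5 + K$
$M{\left(w \right)} = \frac{1}{3 \left(\frac{1}{4} + 9 w\right)}$ ($M{\left(w \right)} = \frac{1}{3 \left(w + \left(\frac{1}{6 - 2} + 8 w\right)\right)} = \frac{1}{3 \left(w + \left(\frac{1}{4} + 8 w\right)\right)} = \frac{1}{3 \left(\frac{1}{4} + 9 w\right)}$)
$35456 - M{\left(q{\left(-8,2 \right)} \right)} = 35456 - \frac{4}{3 \left(1 + 36 \left(-5 + 2\right)\right)} = 35456 - \frac{4}{3 \left(1 + 36 \left(-3\right)\right)} = 35456 - \frac{4}{3 \left(1 - 108\right)} = 35456 - \frac{4}{3 \left(-107\right)} = 35456 - \frac{4}{3} \left(- \frac{1}{107}\right) = 35456 - - \frac{4}{321} = 35456 + \frac{4}{321} = \frac{11381380}{321}$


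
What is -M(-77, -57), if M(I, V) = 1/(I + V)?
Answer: 1/134 ≈ 0.0074627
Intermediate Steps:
-M(-77, -57) = -1/(-77 - 57) = -1/(-134) = -1*(-1/134) = 1/134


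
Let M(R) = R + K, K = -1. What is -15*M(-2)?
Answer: 45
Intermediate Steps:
M(R) = -1 + R (M(R) = R - 1 = -1 + R)
-15*M(-2) = -15*(-1 - 2) = -15*(-3) = 45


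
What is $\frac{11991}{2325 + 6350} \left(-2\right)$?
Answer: $- \frac{23982}{8675} \approx -2.7645$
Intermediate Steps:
$\frac{11991}{2325 + 6350} \left(-2\right) = \frac{11991}{8675} \left(-2\right) = - \frac{23982}{8675}$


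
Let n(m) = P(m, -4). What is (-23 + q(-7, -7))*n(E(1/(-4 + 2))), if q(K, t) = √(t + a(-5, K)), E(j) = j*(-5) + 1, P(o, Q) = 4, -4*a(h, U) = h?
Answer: -92 + 2*I*√23 ≈ -92.0 + 9.5917*I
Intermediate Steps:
a(h, U) = -h/4
E(j) = 1 - 5*j (E(j) = -5*j + 1 = 1 - 5*j)
n(m) = 4
q(K, t) = √(5/4 + t) (q(K, t) = √(t - ¼*(-5)) = √(t + 5/4) = √(5/4 + t))
(-23 + q(-7, -7))*n(E(1/(-4 + 2))) = (-23 + √(5 + 4*(-7))/2)*4 = (-23 + √(5 - 28)/2)*4 = (-23 + √(-23)/2)*4 = (-23 + (I*√23)/2)*4 = (-23 + I*√23/2)*4 = -92 + 2*I*√23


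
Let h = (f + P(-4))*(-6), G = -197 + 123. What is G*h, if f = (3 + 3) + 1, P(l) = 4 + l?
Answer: 3108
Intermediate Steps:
f = 7 (f = 6 + 1 = 7)
G = -74
h = -42 (h = (7 + (4 - 4))*(-6) = (7 + 0)*(-6) = 7*(-6) = -42)
G*h = -74*(-42) = 3108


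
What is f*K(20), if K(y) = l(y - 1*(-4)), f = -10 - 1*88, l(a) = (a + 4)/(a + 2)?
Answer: -1372/13 ≈ -105.54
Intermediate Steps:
l(a) = (4 + a)/(2 + a)
f = -98 (f = -10 - 88 = -98)
K(y) = (8 + y)/(6 + y) (K(y) = (4 + (y - 1*(-4)))/(2 + (y - 1*(-4))) = (4 + (y + 4))/(2 + (y + 4)) = (4 + (4 + y))/(2 + (4 + y)) = (8 + y)/(6 + y))
f*K(20) = -98*(8 + 20)/(6 + 20) = -98*28/26 = -49*28/13 = -98*14/13 = -1372/13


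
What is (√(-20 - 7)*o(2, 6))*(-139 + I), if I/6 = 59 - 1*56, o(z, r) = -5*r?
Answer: 10890*I*√3 ≈ 18862.0*I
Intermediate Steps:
I = 18 (I = 6*(59 - 1*56) = 6*(59 - 56) = 6*3 = 18)
(√(-20 - 7)*o(2, 6))*(-139 + I) = (√(-20 - 7)*(-5*6))*(-139 + 18) = (√(-27)*(-30))*(-121) = ((3*I*√3)*(-30))*(-121) = -90*I*√3*(-121) = 10890*I*√3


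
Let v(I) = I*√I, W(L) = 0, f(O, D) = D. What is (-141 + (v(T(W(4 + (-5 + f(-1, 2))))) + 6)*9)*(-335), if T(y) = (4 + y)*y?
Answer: 29145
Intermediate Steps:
T(y) = y*(4 + y)
v(I) = I^(3/2)
(-141 + (v(T(W(4 + (-5 + f(-1, 2))))) + 6)*9)*(-335) = (-141 + ((0*(4 + 0))^(3/2) + 6)*9)*(-335) = (-141 + ((0*4)^(3/2) + 6)*9)*(-335) = (-141 + (0^(3/2) + 6)*9)*(-335) = (-141 + (0 + 6)*9)*(-335) = (-141 + 6*9)*(-335) = (-141 + 54)*(-335) = -87*(-335) = 29145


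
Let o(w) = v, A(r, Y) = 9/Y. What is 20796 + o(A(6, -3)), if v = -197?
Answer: 20599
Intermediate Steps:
o(w) = -197
20796 + o(A(6, -3)) = 20796 - 197 = 20599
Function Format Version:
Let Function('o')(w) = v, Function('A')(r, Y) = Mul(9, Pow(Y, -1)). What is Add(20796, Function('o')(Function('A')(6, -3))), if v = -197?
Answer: 20599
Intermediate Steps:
Function('o')(w) = -197
Add(20796, Function('o')(Function('A')(6, -3))) = Add(20796, -197) = 20599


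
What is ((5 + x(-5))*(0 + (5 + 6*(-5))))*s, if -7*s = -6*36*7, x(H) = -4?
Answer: -5400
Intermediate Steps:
s = 216 (s = -(-6*36)*7/7 = -(-216)*7/7 = -⅐*(-1512) = 216)
((5 + x(-5))*(0 + (5 + 6*(-5))))*s = ((5 - 4)*(0 + (5 + 6*(-5))))*216 = (1*(0 + (5 - 30)))*216 = (1*(0 - 25))*216 = (1*(-25))*216 = -25*216 = -5400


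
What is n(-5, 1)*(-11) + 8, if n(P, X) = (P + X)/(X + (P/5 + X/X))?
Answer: 52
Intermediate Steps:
n(P, X) = (P + X)/(1 + X + P/5) (n(P, X) = (P + X)/(X + (P*(1/5) + 1)) = (P + X)/(X + (P/5 + 1)) = (P + X)/(X + (1 + P/5)) = (P + X)/(1 + X + P/5))
n(-5, 1)*(-11) + 8 = (5*(-5 + 1)/(5 - 5 + 5*1))*(-11) + 8 = (5*(-4)/(5 - 5 + 5))*(-11) + 8 = (5*(-4)/5)*(-11) + 8 = (5*(1/5)*(-4))*(-11) + 8 = -4*(-11) + 8 = 44 + 8 = 52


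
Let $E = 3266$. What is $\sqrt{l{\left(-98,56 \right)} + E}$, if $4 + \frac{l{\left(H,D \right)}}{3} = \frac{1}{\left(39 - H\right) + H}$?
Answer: $\frac{\sqrt{549939}}{13} \approx 57.044$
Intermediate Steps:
$l{\left(H,D \right)} = - \frac{155}{13}$ ($l{\left(H,D \right)} = -12 + \frac{3}{\left(39 - H\right) + H} = -12 + \frac{3}{39} = -12 + 3 \cdot \frac{1}{39} = -12 + \frac{1}{13} = - \frac{155}{13}$)
$\sqrt{l{\left(-98,56 \right)} + E} = \sqrt{- \frac{155}{13} + 3266} = \sqrt{\frac{42303}{13}} = \frac{\sqrt{549939}}{13}$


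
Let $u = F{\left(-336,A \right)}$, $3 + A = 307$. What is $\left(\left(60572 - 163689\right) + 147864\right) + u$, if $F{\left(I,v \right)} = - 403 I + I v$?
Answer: $78011$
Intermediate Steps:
$A = 304$ ($A = -3 + 307 = 304$)
$u = 33264$ ($u = - 336 \left(-403 + 304\right) = \left(-336\right) \left(-99\right) = 33264$)
$\left(\left(60572 - 163689\right) + 147864\right) + u = \left(\left(60572 - 163689\right) + 147864\right) + 33264 = \left(-103117 + 147864\right) + 33264 = 44747 + 33264 = 78011$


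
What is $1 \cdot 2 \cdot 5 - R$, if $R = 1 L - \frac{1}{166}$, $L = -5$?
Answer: $\frac{2491}{166} \approx 15.006$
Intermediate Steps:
$R = - \frac{831}{166}$ ($R = 1 \left(-5\right) - \frac{1}{166} = -5 - \frac{1}{166} = - \frac{831}{166} \approx -5.006$)
$1 \cdot 2 \cdot 5 - R = 1 \cdot 2 \cdot 5 - - \frac{831}{166} = 2 \cdot 5 + \frac{831}{166} = 10 + \frac{831}{166} = \frac{2491}{166}$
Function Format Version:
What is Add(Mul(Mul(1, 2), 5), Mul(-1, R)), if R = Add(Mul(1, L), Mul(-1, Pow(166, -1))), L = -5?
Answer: Rational(2491, 166) ≈ 15.006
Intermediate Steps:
R = Rational(-831, 166) (R = Add(Mul(1, -5), Mul(-1, Pow(166, -1))) = Add(-5, Mul(-1, Rational(1, 166))) = Add(-5, Rational(-1, 166)) = Rational(-831, 166) ≈ -5.0060)
Add(Mul(Mul(1, 2), 5), Mul(-1, R)) = Add(Mul(Mul(1, 2), 5), Mul(-1, Rational(-831, 166))) = Add(Mul(2, 5), Rational(831, 166)) = Add(10, Rational(831, 166)) = Rational(2491, 166)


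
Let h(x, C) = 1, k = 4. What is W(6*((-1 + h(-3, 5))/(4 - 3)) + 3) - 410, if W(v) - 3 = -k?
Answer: -411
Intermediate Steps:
W(v) = -1 (W(v) = 3 - 1*4 = 3 - 4 = -1)
W(6*((-1 + h(-3, 5))/(4 - 3)) + 3) - 410 = -1 - 410 = -411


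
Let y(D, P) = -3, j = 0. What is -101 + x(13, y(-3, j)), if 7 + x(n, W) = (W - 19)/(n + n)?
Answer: -1415/13 ≈ -108.85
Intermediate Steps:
x(n, W) = -7 + (-19 + W)/(2*n) (x(n, W) = -7 + (W - 19)/(n + n) = -7 + (-19 + W)/((2*n)) = -7 + (-19 + W)*(1/(2*n)) = -7 + (-19 + W)/(2*n))
-101 + x(13, y(-3, j)) = -101 + (1/2)*(-19 - 3 - 14*13)/13 = -101 + (1/2)*(1/13)*(-19 - 3 - 182) = -101 + (1/2)*(1/13)*(-204) = -101 - 102/13 = -1415/13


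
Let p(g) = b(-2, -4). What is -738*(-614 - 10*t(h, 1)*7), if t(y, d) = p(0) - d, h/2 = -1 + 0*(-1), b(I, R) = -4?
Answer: 194832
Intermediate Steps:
h = -2 (h = 2*(-1 + 0*(-1)) = 2*(-1 + 0) = 2*(-1) = -2)
p(g) = -4
t(y, d) = -4 - d
-738*(-614 - 10*t(h, 1)*7) = -738*(-614 - 10*(-4 - 1*1)*7) = -738*(-614 - 10*(-4 - 1)*7) = -738*(-614 - 10*(-5)*7) = -738*(-614 + 50*7) = -738*(-614 + 350) = -738*(-264) = 194832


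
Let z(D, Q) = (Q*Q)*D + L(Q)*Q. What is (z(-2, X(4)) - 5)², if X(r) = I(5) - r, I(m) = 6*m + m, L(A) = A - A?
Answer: 3713329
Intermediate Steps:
L(A) = 0
I(m) = 7*m
X(r) = 35 - r (X(r) = 7*5 - r = 35 - r)
z(D, Q) = D*Q² (z(D, Q) = (Q*Q)*D + 0*Q = Q²*D + 0 = D*Q² + 0 = D*Q²)
(z(-2, X(4)) - 5)² = (-2*(35 - 1*4)² - 5)² = (-2*(35 - 4)² - 5)² = (-2*31² - 5)² = (-2*961 - 5)² = (-1922 - 5)² = (-1927)² = 3713329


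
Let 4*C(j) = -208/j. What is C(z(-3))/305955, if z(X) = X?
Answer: 4/70605 ≈ 5.6653e-5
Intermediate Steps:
C(j) = -52/j (C(j) = (-208/j)/4 = -52/j)
C(z(-3))/305955 = -52/(-3)/305955 = -52*(-⅓)*(1/305955) = (52/3)*(1/305955) = 4/70605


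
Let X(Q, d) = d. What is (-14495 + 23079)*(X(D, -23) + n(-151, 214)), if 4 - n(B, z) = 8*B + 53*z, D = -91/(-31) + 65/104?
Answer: -87153352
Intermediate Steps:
D = 883/248 (D = -91*(-1/31) + 65*(1/104) = 91/31 + 5/8 = 883/248 ≈ 3.5605)
n(B, z) = 4 - 53*z - 8*B (n(B, z) = 4 - (8*B + 53*z) = 4 + (-53*z - 8*B) = 4 - 53*z - 8*B)
(-14495 + 23079)*(X(D, -23) + n(-151, 214)) = (-14495 + 23079)*(-23 + (4 - 53*214 - 8*(-151))) = 8584*(-23 + (4 - 11342 + 1208)) = 8584*(-23 - 10130) = 8584*(-10153) = -87153352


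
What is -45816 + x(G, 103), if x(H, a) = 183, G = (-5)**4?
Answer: -45633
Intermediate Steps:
G = 625
-45816 + x(G, 103) = -45816 + 183 = -45633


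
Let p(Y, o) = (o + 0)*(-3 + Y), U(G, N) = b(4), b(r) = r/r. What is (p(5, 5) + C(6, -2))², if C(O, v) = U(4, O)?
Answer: 121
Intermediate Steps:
b(r) = 1
U(G, N) = 1
C(O, v) = 1
p(Y, o) = o*(-3 + Y)
(p(5, 5) + C(6, -2))² = (5*(-3 + 5) + 1)² = (5*2 + 1)² = (10 + 1)² = 11² = 121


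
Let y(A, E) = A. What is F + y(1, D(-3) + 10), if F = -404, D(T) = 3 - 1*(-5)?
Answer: -403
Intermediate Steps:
D(T) = 8 (D(T) = 3 + 5 = 8)
F + y(1, D(-3) + 10) = -404 + 1 = -403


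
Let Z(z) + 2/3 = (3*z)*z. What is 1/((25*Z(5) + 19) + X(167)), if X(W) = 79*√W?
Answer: 16896/22339201 - 711*√167/22339201 ≈ 0.00034504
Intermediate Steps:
Z(z) = -⅔ + 3*z² (Z(z) = -⅔ + (3*z)*z = -⅔ + 3*z²)
1/((25*Z(5) + 19) + X(167)) = 1/((25*(-⅔ + 3*5²) + 19) + 79*√167) = 1/((25*(-⅔ + 3*25) + 19) + 79*√167) = 1/((25*(-⅔ + 75) + 19) + 79*√167) = 1/((25*(223/3) + 19) + 79*√167) = 1/((5575/3 + 19) + 79*√167) = 1/(5632/3 + 79*√167)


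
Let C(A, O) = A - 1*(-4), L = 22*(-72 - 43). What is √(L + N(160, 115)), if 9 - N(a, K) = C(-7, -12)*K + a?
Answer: 4*I*√146 ≈ 48.332*I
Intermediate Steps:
L = -2530 (L = 22*(-115) = -2530)
C(A, O) = 4 + A (C(A, O) = A + 4 = 4 + A)
N(a, K) = 9 - a + 3*K (N(a, K) = 9 - ((4 - 7)*K + a) = 9 - (-3*K + a) = 9 - (a - 3*K) = 9 + (-a + 3*K) = 9 - a + 3*K)
√(L + N(160, 115)) = √(-2530 + (9 - 1*160 + 3*115)) = √(-2530 + (9 - 160 + 345)) = √(-2530 + 194) = √(-2336) = 4*I*√146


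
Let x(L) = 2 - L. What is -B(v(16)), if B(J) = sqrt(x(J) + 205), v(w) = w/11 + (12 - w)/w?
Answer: -sqrt(99605)/22 ≈ -14.346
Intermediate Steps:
v(w) = w/11 + (12 - w)/w (v(w) = w*(1/11) + (12 - w)/w = w/11 + (12 - w)/w)
B(J) = sqrt(207 - J) (B(J) = sqrt((2 - J) + 205) = sqrt(207 - J))
-B(v(16)) = -sqrt(207 - (-1 + 12/16 + (1/11)*16)) = -sqrt(207 - (-1 + 12*(1/16) + 16/11)) = -sqrt(207 - (-1 + 3/4 + 16/11)) = -sqrt(207 - 1*53/44) = -sqrt(207 - 53/44) = -sqrt(9055/44) = -sqrt(99605)/22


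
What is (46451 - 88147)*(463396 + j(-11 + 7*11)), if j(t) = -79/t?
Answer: -637616420336/33 ≈ -1.9322e+10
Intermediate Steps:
(46451 - 88147)*(463396 + j(-11 + 7*11)) = (46451 - 88147)*(463396 - 79/(-11 + 7*11)) = -41696*(463396 - 79/(-11 + 77)) = -41696*(463396 - 79/66) = -41696*30584057/66 = -637616420336/33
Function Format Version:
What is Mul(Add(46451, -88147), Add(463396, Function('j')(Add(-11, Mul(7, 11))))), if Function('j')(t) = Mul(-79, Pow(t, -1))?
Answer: Rational(-637616420336, 33) ≈ -1.9322e+10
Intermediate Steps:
Mul(Add(46451, -88147), Add(463396, Function('j')(Add(-11, Mul(7, 11))))) = Mul(Add(46451, -88147), Add(463396, Mul(-79, Pow(Add(-11, Mul(7, 11)), -1)))) = Mul(-41696, Add(463396, Mul(-79, Pow(Add(-11, 77), -1)))) = Mul(-41696, Add(463396, Mul(-79, Pow(66, -1)))) = Mul(-41696, Add(463396, Mul(-79, Rational(1, 66)))) = Mul(-41696, Add(463396, Rational(-79, 66))) = Mul(-41696, Rational(30584057, 66)) = Rational(-637616420336, 33)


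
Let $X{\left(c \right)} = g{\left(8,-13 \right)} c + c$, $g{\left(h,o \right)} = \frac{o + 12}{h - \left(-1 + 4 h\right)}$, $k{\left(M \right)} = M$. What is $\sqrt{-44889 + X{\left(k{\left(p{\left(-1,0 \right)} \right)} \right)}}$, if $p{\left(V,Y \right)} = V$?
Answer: $\frac{3 i \sqrt{2638537}}{23} \approx 211.87 i$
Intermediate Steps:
$g{\left(h,o \right)} = \frac{12 + o}{1 - 3 h}$
$X{\left(c \right)} = \frac{24 c}{23}$ ($X{\left(c \right)} = \frac{-12 - -13}{-1 + 3 \cdot 8} c + c = \frac{-12 + 13}{-1 + 24} c + c = \frac{1}{23} \cdot 1 c + c = \frac{c}{23} + c = \frac{24 c}{23}$)
$\sqrt{-44889 + X{\left(k{\left(p{\left(-1,0 \right)} \right)} \right)}} = \sqrt{-44889 + \frac{24}{23} \left(-1\right)} = \sqrt{-44889 - \frac{24}{23}} = \sqrt{- \frac{1032471}{23}} = \frac{3 i \sqrt{2638537}}{23}$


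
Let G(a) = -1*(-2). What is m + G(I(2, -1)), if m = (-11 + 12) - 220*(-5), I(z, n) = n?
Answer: 1103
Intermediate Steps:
G(a) = 2
m = 1101 (m = 1 - 20*(-55) = 1 + 1100 = 1101)
m + G(I(2, -1)) = 1101 + 2 = 1103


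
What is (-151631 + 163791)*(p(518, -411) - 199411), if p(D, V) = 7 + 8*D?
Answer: -2374361600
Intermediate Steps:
(-151631 + 163791)*(p(518, -411) - 199411) = (-151631 + 163791)*((7 + 8*518) - 199411) = 12160*((7 + 4144) - 199411) = 12160*(4151 - 199411) = 12160*(-195260) = -2374361600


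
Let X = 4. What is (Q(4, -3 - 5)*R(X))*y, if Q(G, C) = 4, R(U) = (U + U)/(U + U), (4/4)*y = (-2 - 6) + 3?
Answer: -20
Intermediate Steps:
y = -5 (y = (-2 - 6) + 3 = -8 + 3 = -5)
R(U) = 1 (R(U) = (2*U)/((2*U)) = (2*U)*(1/(2*U)) = 1)
(Q(4, -3 - 5)*R(X))*y = (4*1)*(-5) = 4*(-5) = -20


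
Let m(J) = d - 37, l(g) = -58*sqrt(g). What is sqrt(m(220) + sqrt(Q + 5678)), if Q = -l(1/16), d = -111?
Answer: sqrt(-592 + 6*sqrt(2530))/2 ≈ 8.5177*I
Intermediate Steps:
m(J) = -148 (m(J) = -111 - 37 = -148)
Q = 29/2 (Q = -(-58)*sqrt(1/16) = -(-58)/4 = -1*(-29/2) = 29/2 ≈ 14.500)
sqrt(m(220) + sqrt(Q + 5678)) = sqrt(-148 + sqrt(29/2 + 5678)) = sqrt(-148 + sqrt(11385/2)) = sqrt(-148 + 3*sqrt(2530)/2)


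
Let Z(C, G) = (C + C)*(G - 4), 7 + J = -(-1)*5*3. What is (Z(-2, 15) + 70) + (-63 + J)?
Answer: -29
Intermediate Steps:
J = 8 (J = -7 - (-1)*5*3 = -7 - 1*(-5)*3 = -7 + 5*3 = -7 + 15 = 8)
Z(C, G) = 2*C*(-4 + G) (Z(C, G) = (2*C)*(-4 + G) = 2*C*(-4 + G))
(Z(-2, 15) + 70) + (-63 + J) = (2*(-2)*(-4 + 15) + 70) + (-63 + 8) = (2*(-2)*11 + 70) - 55 = (-44 + 70) - 55 = 26 - 55 = -29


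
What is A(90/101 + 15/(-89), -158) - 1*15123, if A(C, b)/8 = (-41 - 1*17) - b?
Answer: -14323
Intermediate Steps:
A(C, b) = -464 - 8*b (A(C, b) = 8*((-41 - 1*17) - b) = 8*((-41 - 17) - b) = 8*(-58 - b) = -464 - 8*b)
A(90/101 + 15/(-89), -158) - 1*15123 = (-464 - 8*(-158)) - 1*15123 = (-464 + 1264) - 15123 = 800 - 15123 = -14323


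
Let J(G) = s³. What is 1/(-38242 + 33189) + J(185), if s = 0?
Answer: -1/5053 ≈ -0.00019790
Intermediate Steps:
J(G) = 0 (J(G) = 0³ = 0)
1/(-38242 + 33189) + J(185) = 1/(-38242 + 33189) + 0 = 1/(-5053) + 0 = -1/5053 + 0 = -1/5053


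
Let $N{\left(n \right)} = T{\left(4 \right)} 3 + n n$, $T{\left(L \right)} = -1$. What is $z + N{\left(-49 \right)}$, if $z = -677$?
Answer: $1721$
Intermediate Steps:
$N{\left(n \right)} = -3 + n^{2}$ ($N{\left(n \right)} = \left(-1\right) 3 + n n = -3 + n^{2}$)
$z + N{\left(-49 \right)} = -677 - \left(3 - \left(-49\right)^{2}\right) = -677 + \left(-3 + 2401\right) = -677 + 2398 = 1721$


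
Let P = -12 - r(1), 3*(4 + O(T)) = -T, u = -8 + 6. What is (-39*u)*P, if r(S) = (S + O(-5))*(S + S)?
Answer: -728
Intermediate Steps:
u = -2
O(T) = -4 - T/3 (O(T) = -4 + (-T)/3 = -4 - T/3)
r(S) = 2*S*(-7/3 + S) (r(S) = (S + (-4 - 1/3*(-5)))*(S + S) = (S + (-4 + 5/3))*(2*S) = (S - 7/3)*(2*S) = (-7/3 + S)*(2*S) = 2*S*(-7/3 + S))
P = -28/3 (P = -12 - 2*(-7 + 3*1)/3 = -12 - 2*(-7 + 3)/3 = -12 - 2*(-4)/3 = -12 - 1*(-8/3) = -12 + 8/3 = -28/3 ≈ -9.3333)
(-39*u)*P = -39*(-2)*(-28/3) = 78*(-28/3) = -728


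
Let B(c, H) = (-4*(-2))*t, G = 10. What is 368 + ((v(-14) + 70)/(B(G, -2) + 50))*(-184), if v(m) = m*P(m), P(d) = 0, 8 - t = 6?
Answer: 5704/33 ≈ 172.85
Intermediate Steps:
t = 2 (t = 8 - 1*6 = 8 - 6 = 2)
B(c, H) = 16 (B(c, H) = -4*(-2)*2 = 8*2 = 16)
v(m) = 0 (v(m) = m*0 = 0)
368 + ((v(-14) + 70)/(B(G, -2) + 50))*(-184) = 368 + ((0 + 70)/(16 + 50))*(-184) = 368 + (70/66)*(-184) = 368 + (70*(1/66))*(-184) = 368 + (35/33)*(-184) = 368 - 6440/33 = 5704/33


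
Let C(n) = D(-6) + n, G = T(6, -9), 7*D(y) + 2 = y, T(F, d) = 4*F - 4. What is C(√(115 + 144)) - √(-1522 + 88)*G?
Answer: -8/7 + √259 - 20*I*√1434 ≈ 14.951 - 757.36*I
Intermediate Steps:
T(F, d) = -4 + 4*F
D(y) = -2/7 + y/7
G = 20 (G = -4 + 4*6 = -4 + 24 = 20)
C(n) = -8/7 + n (C(n) = (-2/7 + (⅐)*(-6)) + n = (-2/7 - 6/7) + n = -8/7 + n)
C(√(115 + 144)) - √(-1522 + 88)*G = (-8/7 + √(115 + 144)) - √(-1522 + 88)*20 = (-8/7 + √259) - √(-1434)*20 = (-8/7 + √259) - I*√1434*20 = (-8/7 + √259) - 20*I*√1434 = -8/7 + √259 - 20*I*√1434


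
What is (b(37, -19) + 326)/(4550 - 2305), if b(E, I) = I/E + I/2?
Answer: 23383/166130 ≈ 0.14075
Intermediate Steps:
b(E, I) = I/2 + I/E (b(E, I) = I/E + I*(½) = I/E + I/2 = I/2 + I/E)
(b(37, -19) + 326)/(4550 - 2305) = (((½)*(-19) - 19/37) + 326)/(4550 - 2305) = ((-19/2 - 19*1/37) + 326)/2245 = ((-19/2 - 19/37) + 326)*(1/2245) = (-741/74 + 326)*(1/2245) = (23383/74)*(1/2245) = 23383/166130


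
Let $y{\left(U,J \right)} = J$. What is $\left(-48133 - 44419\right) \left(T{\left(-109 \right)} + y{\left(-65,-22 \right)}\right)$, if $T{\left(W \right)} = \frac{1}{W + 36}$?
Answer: $\frac{148731064}{73} \approx 2.0374 \cdot 10^{6}$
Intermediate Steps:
$T{\left(W \right)} = \frac{1}{36 + W}$
$\left(-48133 - 44419\right) \left(T{\left(-109 \right)} + y{\left(-65,-22 \right)}\right) = \left(-48133 - 44419\right) \left(\frac{1}{36 - 109} - 22\right) = - 92552 \left(\frac{1}{-73} - 22\right) = - 92552 \left(- \frac{1}{73} - 22\right) = \left(-92552\right) \left(- \frac{1607}{73}\right) = \frac{148731064}{73}$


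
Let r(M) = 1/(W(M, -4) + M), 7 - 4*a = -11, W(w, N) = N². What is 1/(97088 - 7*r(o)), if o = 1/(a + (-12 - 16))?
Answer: 750/72815671 ≈ 1.0300e-5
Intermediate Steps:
a = 9/2 (a = 7/4 - ¼*(-11) = 7/4 + 11/4 = 9/2 ≈ 4.5000)
o = -2/47 (o = 1/(9/2 + (-12 - 16)) = 1/(9/2 - 28) = 1/(-47/2) = -2/47 ≈ -0.042553)
r(M) = 1/(16 + M) (r(M) = 1/((-4)² + M) = 1/(16 + M))
1/(97088 - 7*r(o)) = 1/(97088 - 7/(16 - 2/47)) = 1/(97088 - 7/750/47) = 1/(97088 - 7*47/750) = 1/(97088 - 329/750) = 1/(72815671/750) = 750/72815671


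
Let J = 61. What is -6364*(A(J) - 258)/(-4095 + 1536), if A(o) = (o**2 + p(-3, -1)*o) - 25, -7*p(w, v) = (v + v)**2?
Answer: 151603208/17913 ≈ 8463.3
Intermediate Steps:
p(w, v) = -4*v**2/7 (p(w, v) = -(v + v)**2/7 = -4*v**2/7)
A(o) = -25 + o**2 - 4*o/7 (A(o) = (o**2 + (-4/7*(-1)**2)*o) - 25 = (o**2 + (-4/7*1)*o) - 25 = (o**2 - 4*o/7) - 25 = -25 + o**2 - 4*o/7)
-6364*(A(J) - 258)/(-4095 + 1536) = -6364*((-25 + 61**2 - 4/7*61) - 258)/(-4095 + 1536) = -6364/((-2559/((-25 + 3721 - 244/7) - 258))) = -6364/((-2559/(25628/7 - 258))) = -6364/((-2559/23822/7)) = -6364/((-2559*7/23822)) = -6364/(-17913/23822) = -6364*(-23822/17913) = 151603208/17913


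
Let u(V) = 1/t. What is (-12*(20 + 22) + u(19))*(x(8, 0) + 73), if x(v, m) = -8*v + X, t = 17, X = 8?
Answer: -8567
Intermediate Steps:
u(V) = 1/17
x(v, m) = 8 - 8*v (x(v, m) = -8*v + 8 = 8 - 8*v)
(-12*(20 + 22) + u(19))*(x(8, 0) + 73) = (-12*(20 + 22) + 1/17)*((8 - 8*8) + 73) = (-12*42 + 1/17)*((8 - 64) + 73) = (-504 + 1/17)*(-56 + 73) = -8567/17*17 = -8567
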